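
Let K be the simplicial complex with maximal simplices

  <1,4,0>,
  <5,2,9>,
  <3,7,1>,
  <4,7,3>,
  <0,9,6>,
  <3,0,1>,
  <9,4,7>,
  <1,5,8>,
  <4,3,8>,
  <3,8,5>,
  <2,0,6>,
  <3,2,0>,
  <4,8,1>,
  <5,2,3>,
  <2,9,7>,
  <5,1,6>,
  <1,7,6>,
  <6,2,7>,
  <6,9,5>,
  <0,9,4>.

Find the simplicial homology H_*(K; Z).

H_0 ≅ Z,  H_1 ≅ Z ⊕ Z/2Z,  H_2 = 0.

Take the total order 0 < 1 < 2 < 3 < 4 < 5 < 6 < 7 < 8 < 9 on the vertex set. Then K (dimension 2) consists of the simplices:

  0-simplices (10): [0], [1], [2], [3], [4], [5], [6], [7], [8], [9]
  1-simplices (30): (30 of them)
  2-simplices (20): (20 of them)

Hence C_0 ≅ Z^10, C_1 ≅ Z^30, C_2 ≅ Z^20.

The boundary map ∂_1: C_1 → C_0 maps an edge to its endpoints' difference, ∂[p,q] = q − p. For instance
  ∂[0,1] = [1] − [0].
As a 10×30 matrix over Z this has rank 9, with invariant factors (1,1,1,1,1,1,1,1,1).

∂_2: C_2 → C_1 sends each 2-simplex [p,q,r] to [q,r] − [p,r] + [p,q]. For instance
  ∂[1,6,7] = [6,7] − [1,7] + [1,6],
  ∂[2,3,5] = [3,5] − [2,5] + [2,3].
The 30×20 boundary matrix has rank 20 and Smith normal form diag(1,1,1,1,1,1,1,1,1,1,1,1,1,1,1,1,1,1,1,2).

Reading off H_k = ker ∂_k / im ∂_{k+1}:

  H_0: rank C_0 − rank ∂_1 = 10 − 9 = 1, and the invariant factors of ∂_1 are all 1, so H_0 ≅ Z.
  H_1: rank ker ∂_1 − rank ∂_2 = (30 − 9) − 20 = 1, and ∂_2 has invariant factor 2 > 1, so H_1 ≅ Z ⊕ Z/2Z.
  H_2: rank ker ∂_2 − rank ∂_3 = (20 − 20) − 0 = 0, and there is no ∂_3, so H_2 ≅ 0.

As a check, the Euler characteristic is 10 − 30 + 20 = 0, which agrees with 1 − 1 + 0 = 0.
(K is a triangulation of the Klein bottle.)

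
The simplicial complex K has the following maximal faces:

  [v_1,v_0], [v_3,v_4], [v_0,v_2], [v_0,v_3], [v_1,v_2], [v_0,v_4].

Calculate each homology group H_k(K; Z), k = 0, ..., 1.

Fix the vertex order v_0 < v_1 < v_2 < v_3 < v_4 and write every simplex with vertices in increasing order. Then dim K = 1 and the simplices of K are:

  0-simplices (5): [v_0], [v_1], [v_2], [v_3], [v_4]
  1-simplices (6): [v_0,v_1], [v_0,v_2], [v_0,v_3], [v_0,v_4], [v_1,v_2], [v_3,v_4]

so the chain groups are C_0 ≅ Z^5, C_1 ≅ Z^6.

The boundary map ∂_1: C_1 → C_0 maps an edge to its endpoints' difference, ∂[p,q] = q − p. For instance
  ∂[v_3,v_4] = [v_4] − [v_3].
As a 5×6 matrix over Z this has rank 4, with invariant factors (1,1,1,1).

Computing H_k = (kernel of ∂_k) / (image of ∂_{k+1}):

  H_0: rank C_0 − rank ∂_1 = 5 − 4 = 1, and the invariant factors of ∂_1 are all 1, so H_0 = Z.
  H_1: rank ker ∂_1 − rank ∂_2 = (6 − 4) − 0 = 2, and there is no ∂_2, so H_1 = Z^2.

As a check, the Euler characteristic is 5 − 6 = -1, which agrees with 1 − 2 = -1.

H_0 = Z,  H_1 = Z^2.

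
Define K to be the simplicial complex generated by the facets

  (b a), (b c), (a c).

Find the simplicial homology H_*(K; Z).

H_0 = Z,  H_1 = Z.

K has 3 vertices, 3 edges.
rank ∂_0 = 0, rank ∂_1 = 2 ⇒ b_0 = 3 − 0 − 2 = 1; all invariant factors of ∂_1 are 1 so no torsion. So H_0 ≅ Z.
rank ∂_1 = 2, rank ∂_2 = 0 ⇒ b_1 = 3 − 2 − 0 = 1. So H_1 ≅ Z.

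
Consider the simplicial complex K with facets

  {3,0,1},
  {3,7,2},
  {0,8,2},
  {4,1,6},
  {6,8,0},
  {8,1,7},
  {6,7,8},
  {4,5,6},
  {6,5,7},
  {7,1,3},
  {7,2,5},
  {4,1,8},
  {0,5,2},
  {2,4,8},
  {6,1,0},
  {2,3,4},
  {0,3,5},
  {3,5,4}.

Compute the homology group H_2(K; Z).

K has 9 vertices, 27 edges, 18 triangles.
rank ∂_2 = 18, rank ∂_3 = 0 ⇒ b_2 = 18 − 18 − 0 = 0. So H_2 ≅ 0.

H_2 ≅ 0.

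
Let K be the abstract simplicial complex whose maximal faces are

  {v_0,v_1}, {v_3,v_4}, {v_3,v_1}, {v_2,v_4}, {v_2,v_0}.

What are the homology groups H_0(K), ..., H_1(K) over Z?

H_0 = Z,  H_1 = Z.

K has 5 vertices, 5 edges.
rank ∂_0 = 0, rank ∂_1 = 4 ⇒ b_0 = 5 − 0 − 4 = 1; all invariant factors of ∂_1 are 1 so no torsion. So H_0 ≅ Z.
rank ∂_1 = 4, rank ∂_2 = 0 ⇒ b_1 = 5 − 4 − 0 = 1. So H_1 ≅ Z.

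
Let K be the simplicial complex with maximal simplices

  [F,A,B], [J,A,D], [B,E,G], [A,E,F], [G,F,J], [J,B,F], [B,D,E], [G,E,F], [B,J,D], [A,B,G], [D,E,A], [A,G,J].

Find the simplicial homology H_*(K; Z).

H_0 ≅ Z,  H_1 ≅ Z_2,  H_2 = 0.

Take the total order A < B < D < E < F < G < J on the vertex set. Then K (dimension 2) consists of the simplices:

  0-simplices (7): A, B, D, E, F, G, J
  1-simplices (18): AB, AD, AE, AF, AG, AJ, BD, BE, BF, BG, BJ, DE, DJ, EF, EG, FG, FJ, GJ
  2-simplices (12): ABF, ABG, ADE, ADJ, AEF, AGJ, BDE, BDJ, BEG, BFJ, EFG, FGJ

Hence C_0 ≅ Z^7, C_1 ≅ Z^18, C_2 ≅ Z^12.

∂_1: C_1 → C_0 sends each edge [p,q] (with p < q) to q − p.
This gives a 7×18 integer matrix of rank 6; reducing to Smith normal form yields diagonal entries (1,1,1,1,1,1).

The boundary map ∂_2: C_2 → C_1 sends each 2-simplex [p,q,r] to [q,r] − [p,r] + [p,q]. For instance
  ∂EFG = FG − EG + EF,
  ∂FGJ = GJ − FJ + FG.
As a 18×12 matrix over Z this has rank 12, with invariant factors (1,1,1,1,1,1,1,1,1,1,1,2).

Reading off H_k = ker ∂_k / im ∂_{k+1}:

  H_0: rank C_0 − rank ∂_1 = 7 − 6 = 1, and the invariant factors of ∂_1 are all 1, so H_0 = Z.
  H_1: rank ker ∂_1 − rank ∂_2 = (18 − 6) − 12 = 0, and ∂_2 has invariant factor 2 > 1, so H_1 = Z_2.
  H_2: rank ker ∂_2 − rank ∂_3 = (12 − 12) − 0 = 0, and there is no ∂_3, so H_2 = 0.

As a check, the Euler characteristic is 7 − 18 + 12 = 1, which agrees with 1 − 0 + 0 = 1.
(K is a triangulation of the real projective plane RP^2.)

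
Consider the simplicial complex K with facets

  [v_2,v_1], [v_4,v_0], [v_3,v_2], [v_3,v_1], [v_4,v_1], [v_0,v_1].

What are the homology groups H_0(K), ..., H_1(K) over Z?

H_0 ≅ Z,  H_1 ≅ Z^2.

Order the vertices as v_0 < v_1 < v_2 < v_3 < v_4. Listing each simplex with vertices in this order, K has dimension 1 with simplices:

  0-simplices (5): [v_0], [v_1], [v_2], [v_3], [v_4]
  1-simplices (6): [v_0,v_1], [v_0,v_4], [v_1,v_2], [v_1,v_3], [v_1,v_4], [v_2,v_3]

so the chain groups are C_0 ≅ Z^5, C_1 ≅ Z^6.

∂_1: C_1 → C_0 is given by ∂[p,q] = [q] − [p].
This gives a 5×6 integer matrix of rank 4; reducing to Smith normal form yields diagonal entries (1,1,1,1).

Computing H_k = (kernel of ∂_k) / (image of ∂_{k+1}):

  H_0: rank C_0 − rank ∂_1 = 5 − 4 = 1, and the invariant factors of ∂_1 are all 1, so H_0 ≅ Z.
  H_1: rank ker ∂_1 − rank ∂_2 = (6 − 4) − 0 = 2, and there is no ∂_2, so H_1 ≅ Z^2.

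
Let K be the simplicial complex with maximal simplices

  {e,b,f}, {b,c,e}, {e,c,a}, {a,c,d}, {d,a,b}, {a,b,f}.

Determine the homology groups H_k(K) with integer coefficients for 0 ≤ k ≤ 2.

Order the vertices as a < b < c < d < e < f. Listing each simplex with vertices in this order, K has dimension 2 with simplices:

  0-simplices (6): a, b, c, d, e, f
  1-simplices (12): ab, ac, ad, ae, af, bc, bd, be, bf, cd, ce, ef
  2-simplices (6): abd, abf, acd, ace, bce, bef

Hence C_0 ≅ Z^6, C_1 ≅ Z^12, C_2 ≅ Z^6.

Boundary ∂_1: C_1 → C_0 is given by ∂[p,q] = [q] − [p].
The resulting 6×12 matrix has rank 5, and its Smith normal form has invariant factors (1,1,1,1,1).

∂_2: C_2 → C_1 acts by ∂[p,q,r] = [q,r] − [p,r] + [p,q]. For instance
  ∂ace = ce − ae + ac,
  ∂bef = ef − bf + be.
The 12×6 boundary matrix has rank 6 and Smith normal form diag(1,1,1,1,1,1).

Now H_k = ker ∂_k / im ∂_{k+1}, so:

  H_0: rank C_0 − rank ∂_1 = 6 − 5 = 1, and the invariant factors of ∂_1 are all 1, so H_0 ≅ Z.
  H_1: rank ker ∂_1 − rank ∂_2 = (12 − 5) − 6 = 1, and the invariant factors of ∂_2 are all 1, so H_1 ≅ Z.
  H_2: rank ker ∂_2 − rank ∂_3 = (6 − 6) − 0 = 0, and there is no ∂_3, so H_2 ≅ 0.

H_0 = Z,  H_1 = Z,  H_2 = 0.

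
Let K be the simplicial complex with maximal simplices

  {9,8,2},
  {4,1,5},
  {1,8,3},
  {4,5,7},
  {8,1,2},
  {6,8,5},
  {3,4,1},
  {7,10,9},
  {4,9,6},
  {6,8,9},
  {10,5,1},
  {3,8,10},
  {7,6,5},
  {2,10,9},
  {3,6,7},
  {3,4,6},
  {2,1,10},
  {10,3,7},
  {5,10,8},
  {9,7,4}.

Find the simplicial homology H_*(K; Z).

Take the total order 1 < 2 < 3 < 4 < 5 < 6 < 7 < 8 < 9 < 10 on the vertex set. Then K (dimension 2) consists of the simplices:

  0-simplices (10): [1], [2], [3], [4], [5], [6], [7], [8], [9], [10]
  1-simplices (30): (30 of them)
  2-simplices (20): (20 of them)

so the chain groups are C_0 ≅ Z^10, C_1 ≅ Z^30, C_2 ≅ Z^20.

The boundary map ∂_1: C_1 → C_0 sends each edge [p,q] (with p < q) to q − p. For instance
  ∂[2,9] = [9] − [2].
This gives a 10×30 integer matrix of rank 9; reducing to Smith normal form yields diagonal entries (1,1,1,1,1,1,1,1,1).

∂_2: C_2 → C_1 acts by ∂[p,q,r] = [q,r] − [p,r] + [p,q]. For instance
  ∂[5,6,8] = [6,8] − [5,8] + [5,6],
  ∂[4,7,9] = [7,9] − [4,9] + [4,7].
As a 30×20 matrix over Z this has rank 20, with invariant factors (1,1,1,1,1,1,1,1,1,1,1,1,1,1,1,1,1,1,1,2).

Computing H_k = (kernel of ∂_k) / (image of ∂_{k+1}):

  H_0: rank C_0 − rank ∂_1 = 10 − 9 = 1, and the invariant factors of ∂_1 are all 1, so H_0 ≅ Z.
  H_1: rank ker ∂_1 − rank ∂_2 = (30 − 9) − 20 = 1, and ∂_2 has invariant factor 2 > 1, so H_1 ≅ Z ⊕ Z/2Z.
  H_2: rank ker ∂_2 − rank ∂_3 = (20 − 20) − 0 = 0, and there is no ∂_3, so H_2 ≅ 0.

As a check, the Euler characteristic is 10 − 30 + 20 = 0, which agrees with 1 − 1 + 0 = 0.

H_0 = Z,  H_1 = Z ⊕ Z/2Z,  H_2 = 0.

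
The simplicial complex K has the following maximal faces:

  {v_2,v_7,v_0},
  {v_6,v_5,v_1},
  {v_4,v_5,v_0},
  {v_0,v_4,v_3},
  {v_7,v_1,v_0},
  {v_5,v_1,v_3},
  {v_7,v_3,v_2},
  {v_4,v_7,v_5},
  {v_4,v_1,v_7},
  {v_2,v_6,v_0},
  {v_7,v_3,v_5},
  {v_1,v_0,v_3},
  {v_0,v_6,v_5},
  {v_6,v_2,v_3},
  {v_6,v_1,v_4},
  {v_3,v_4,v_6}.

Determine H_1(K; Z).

H_1 ≅ Z^2.

Take the total order v_0 < v_1 < v_2 < v_3 < v_4 < v_5 < v_6 < v_7 on the vertex set. Then K (dimension 2) consists of the simplices:

  0-simplices (8): [v_0], [v_1], [v_2], [v_3], [v_4], [v_5], [v_6], [v_7]
  1-simplices (24): (24 of them)
  2-simplices (16): (16 of them)

Hence C_0 ≅ Z^8, C_1 ≅ Z^24, C_2 ≅ Z^16.

∂_1: C_1 → C_0 sends each edge [p,q] (with p < q) to q − p. For instance
  ∂[v_1,v_3] = [v_3] − [v_1].
The resulting 8×24 matrix has rank 7, and its Smith normal form has invariant factors (1,1,1,1,1,1,1).

The boundary map ∂_2: C_2 → C_1 maps a triangle to the signed sum of its edges. For instance
  ∂[v_2,v_3,v_7] = [v_3,v_7] − [v_2,v_7] + [v_2,v_3],
  ∂[v_0,v_1,v_3] = [v_1,v_3] − [v_0,v_3] + [v_0,v_1].
The 24×16 boundary matrix has rank 15 and Smith normal form diag(1,1,1,1,1,1,1,1,1,1,1,1,1,1,1).

From H_k ≅ ker(∂_k) / im(∂_{k+1}) we obtain:

  H_1: rank ker ∂_1 − rank ∂_2 = (24 − 7) − 15 = 2, and the invariant factors of ∂_2 are all 1, so H_1 = Z^2.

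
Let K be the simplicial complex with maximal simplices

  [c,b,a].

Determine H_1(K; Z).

Take the total order a < b < c on the vertex set. Then K (dimension 2) consists of the simplices:

  0-simplices (3): a, b, c
  1-simplices (3): ab, ac, bc
  2-simplices (1): abc

so the chain groups are C_0 ≅ Z^3, C_1 ≅ Z^3, C_2 ≅ Z^1.

Boundary ∂_1: C_1 → C_0 maps an edge to its endpoints' difference, ∂[p,q] = q − p. For instance
  ∂ab = b − a.
As a 3×3 matrix over Z this has rank 2, with invariant factors (1,1).

The boundary map ∂_2: C_2 → C_1 acts by ∂[p,q,r] = [q,r] − [p,r] + [p,q]. For instance
  ∂abc = bc − ac + ab.
The resulting 3×1 matrix has rank 1, and its Smith normal form has invariant factors (1).

Now H_k = ker ∂_k / im ∂_{k+1}, so:

  H_1: rank ker ∂_1 − rank ∂_2 = (3 − 2) − 1 = 0, and the invariant factors of ∂_2 are all 1, so H_1 = 0.

H_1 = 0.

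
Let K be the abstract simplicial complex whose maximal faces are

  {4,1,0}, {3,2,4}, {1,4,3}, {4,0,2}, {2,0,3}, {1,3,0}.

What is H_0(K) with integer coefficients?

We work with the vertex ordering 0 < 1 < 2 < 3 < 4. The simplices of K, each written with vertices in increasing order, are:

  0-simplices (5): [0], [1], [2], [3], [4]
  1-simplices (9): [0,1], [0,2], [0,3], [0,4], [1,3], [1,4], [2,3], [2,4], [3,4]
  2-simplices (6): [0,1,3], [0,1,4], [0,2,3], [0,2,4], [1,3,4], [2,3,4]

giving chain groups C_0 ≅ Z^5, C_1 ≅ Z^9, C_2 ≅ Z^6.

Boundary ∂_1: C_1 → C_0 is given by ∂[p,q] = [q] − [p]. For instance
  ∂[0,4] = [4] − [0].
This gives a 5×9 integer matrix of rank 4; reducing to Smith normal form yields diagonal entries (1,1,1,1).

∂_2: C_2 → C_1 sends each 2-simplex [p,q,r] to [q,r] − [p,r] + [p,q]. For instance
  ∂[0,2,3] = [2,3] − [0,3] + [0,2],
  ∂[1,3,4] = [3,4] − [1,4] + [1,3].
The 9×6 boundary matrix has rank 5 and Smith normal form diag(1,1,1,1,1).

Now H_k = ker ∂_k / im ∂_{k+1}, so:

  H_0: rank C_0 − rank ∂_1 = 5 − 4 = 1, and the invariant factors of ∂_1 are all 1, so H_0 = Z.

H_0 ≅ Z.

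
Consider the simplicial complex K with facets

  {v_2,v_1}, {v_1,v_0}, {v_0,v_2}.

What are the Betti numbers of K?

b_0 = 1, b_1 = 1.

Fix the vertex order v_0 < v_1 < v_2 and write every simplex with vertices in increasing order. Then dim K = 1 and the simplices of K are:

  0-simplices (3): [v_0], [v_1], [v_2]
  1-simplices (3): [v_0,v_1], [v_0,v_2], [v_1,v_2]

Hence C_0 ≅ Z^3, C_1 ≅ Z^3.

∂_1: C_1 → C_0 sends each edge [p,q] (with p < q) to q − p.
The 3×3 boundary matrix has rank 2 and Smith normal form diag(1,1).

From H_k ≅ ker(∂_k) / im(∂_{k+1}) we obtain:

  H_0: rank C_0 − rank ∂_1 = 3 − 2 = 1, and the invariant factors of ∂_1 are all 1, so H_0 ≅ Z.
  H_1: rank ker ∂_1 − rank ∂_2 = (3 − 2) − 0 = 1, and there is no ∂_2, so H_1 ≅ Z.

As a check, the Euler characteristic is 3 − 3 = 0, which agrees with 1 − 1 = 0.

Hence the Betti numbers are b_0 = 1, b_1 = 1.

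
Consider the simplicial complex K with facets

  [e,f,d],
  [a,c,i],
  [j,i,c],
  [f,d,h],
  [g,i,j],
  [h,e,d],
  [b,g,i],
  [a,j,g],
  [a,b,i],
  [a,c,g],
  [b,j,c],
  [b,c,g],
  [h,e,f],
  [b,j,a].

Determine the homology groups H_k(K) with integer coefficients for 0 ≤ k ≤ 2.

H_0 ≅ Z^2,  H_1 ≅ Z/2,  H_2 ≅ Z.

We work with the vertex ordering a < b < c < d < e < f < g < h < i < j. The simplices of K, each written with vertices in increasing order, are:

  0-simplices (10): a, b, c, d, e, f, g, h, i, j
  1-simplices (21): ab, ac, ag, ai, aj, bc, bg, bi, bj, cg, ci, cj, de, df, dh, ef, eh, fh, gi, gj, ij
  2-simplices (14): abi, abj, acg, aci, agj, bcg, bcj, bgi, cij, def, deh, dfh, efh, gij

giving chain groups C_0 ≅ Z^10, C_1 ≅ Z^21, C_2 ≅ Z^14.

Boundary ∂_1: C_1 → C_0 maps an edge to its endpoints' difference, ∂[p,q] = q − p.
The 10×21 boundary matrix has rank 8 and Smith normal form diag(1,1,1,1,1,1,1,1).

∂_2: C_2 → C_1 acts by ∂[p,q,r] = [q,r] − [p,r] + [p,q]. For instance
  ∂abi = bi − ai + ab,
  ∂cij = ij − cj + ci.
As a 21×14 matrix over Z this has rank 13, with invariant factors (1,1,1,1,1,1,1,1,1,1,1,1,2).

From H_k ≅ ker(∂_k) / im(∂_{k+1}) we obtain:

  H_0: rank C_0 − rank ∂_1 = 10 − 8 = 2, and the invariant factors of ∂_1 are all 1, so H_0 ≅ Z^2.
  H_1: rank ker ∂_1 − rank ∂_2 = (21 − 8) − 13 = 0, and ∂_2 has invariant factor 2 > 1, so H_1 ≅ Z/2.
  H_2: rank ker ∂_2 − rank ∂_3 = (14 − 13) − 0 = 1, and there is no ∂_3, so H_2 ≅ Z.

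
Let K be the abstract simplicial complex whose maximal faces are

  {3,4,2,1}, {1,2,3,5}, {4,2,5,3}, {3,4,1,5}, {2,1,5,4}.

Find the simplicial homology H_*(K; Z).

Take the total order 1 < 2 < 3 < 4 < 5 on the vertex set. Then K (dimension 3) consists of the simplices:

  0-simplices (5): [1], [2], [3], [4], [5]
  1-simplices (10): [1,2], [1,3], [1,4], [1,5], [2,3], [2,4], [2,5], [3,4], [3,5], [4,5]
  2-simplices (10): [1,2,3], [1,2,4], [1,2,5], [1,3,4], [1,3,5], [1,4,5], [2,3,4], [2,3,5], [2,4,5], [3,4,5]
  3-simplices (5): [1,2,3,4], [1,2,3,5], [1,2,4,5], [1,3,4,5], [2,3,4,5]

so the chain groups are C_0 ≅ Z^5, C_1 ≅ Z^10, C_2 ≅ Z^10, C_3 ≅ Z^5.

Boundary ∂_1: C_1 → C_0 sends each edge [p,q] (with p < q) to q − p.
This gives a 5×10 integer matrix of rank 4; reducing to Smith normal form yields diagonal entries (1,1,1,1).

The boundary map ∂_2: C_2 → C_1 acts by ∂[p,q,r] = [q,r] − [p,r] + [p,q]. For instance
  ∂[3,4,5] = [4,5] − [3,5] + [3,4],
  ∂[1,2,4] = [2,4] − [1,4] + [1,2].
As a 10×10 matrix over Z this has rank 6, with invariant factors (1,1,1,1,1,1).

Boundary ∂_3: C_3 → C_2 sends each 3-simplex σ to the alternating sum Σ_i (−1)^i (σ with its i-th vertex removed). For instance
  ∂[2,3,4,5] = [3,4,5] − [2,4,5] + [2,3,5] − [2,3,4],
  ∂[1,2,3,5] = [2,3,5] − [1,3,5] + [1,2,5] − [1,2,3].
This gives a 10×5 integer matrix of rank 4; reducing to Smith normal form yields diagonal entries (1,1,1,1).

Computing H_k = (kernel of ∂_k) / (image of ∂_{k+1}):

  H_0: rank C_0 − rank ∂_1 = 5 − 4 = 1, and the invariant factors of ∂_1 are all 1, so H_0 ≅ Z.
  H_1: rank ker ∂_1 − rank ∂_2 = (10 − 4) − 6 = 0, and the invariant factors of ∂_2 are all 1, so H_1 ≅ 0.
  H_2: rank ker ∂_2 − rank ∂_3 = (10 − 6) − 4 = 0, and the invariant factors of ∂_3 are all 1, so H_2 ≅ 0.
  H_3: rank ker ∂_3 − rank ∂_4 = (5 − 4) − 0 = 1, and there is no ∂_4, so H_3 ≅ Z.

As a check, the Euler characteristic is 5 − 10 + 10 − 5 = 0, which agrees with 1 − 0 + 0 − 1 = 0.

H_0 = Z,  H_1 = 0,  H_2 = 0,  H_3 = Z.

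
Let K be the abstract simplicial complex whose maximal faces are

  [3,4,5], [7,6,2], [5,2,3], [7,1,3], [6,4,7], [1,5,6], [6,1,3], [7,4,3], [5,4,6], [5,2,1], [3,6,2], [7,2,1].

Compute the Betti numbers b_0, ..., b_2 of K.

b_0 = 1, b_1 = 0, b_2 = 0.

K has 7 vertices, 18 edges, 12 triangles.
rank ∂_0 = 0, rank ∂_1 = 6 ⇒ b_0 = 7 − 0 − 6 = 1; all invariant factors of ∂_1 are 1 so no torsion. So H_0 ≅ Z.
rank ∂_1 = 6, rank ∂_2 = 12 ⇒ b_1 = 18 − 6 − 12 = 0; ∂_2 has invariant factor(s) [2] giving torsion. So H_1 ≅ Z/2Z.
rank ∂_2 = 12, rank ∂_3 = 0 ⇒ b_2 = 12 − 12 − 0 = 0. So H_2 ≅ 0.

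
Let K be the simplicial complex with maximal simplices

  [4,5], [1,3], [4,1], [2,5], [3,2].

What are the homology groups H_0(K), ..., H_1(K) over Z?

Take the total order 1 < 2 < 3 < 4 < 5 on the vertex set. Then K (dimension 1) consists of the simplices:

  0-simplices (5): [1], [2], [3], [4], [5]
  1-simplices (5): [1,3], [1,4], [2,3], [2,5], [4,5]

Hence C_0 ≅ Z^5, C_1 ≅ Z^5.

∂_1: C_1 → C_0 maps an edge to its endpoints' difference, ∂[p,q] = q − p.
The 5×5 boundary matrix has rank 4 and Smith normal form diag(1,1,1,1).

Reading off H_k = ker ∂_k / im ∂_{k+1}:

  H_0: rank C_0 − rank ∂_1 = 5 − 4 = 1, and the invariant factors of ∂_1 are all 1, so H_0 = Z.
  H_1: rank ker ∂_1 − rank ∂_2 = (5 − 4) − 0 = 1, and there is no ∂_2, so H_1 = Z.

(K is a triangulation of the circle S^1.)

H_0 ≅ Z,  H_1 ≅ Z.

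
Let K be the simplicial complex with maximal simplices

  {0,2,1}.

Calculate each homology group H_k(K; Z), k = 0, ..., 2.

K has 3 vertices, 3 edges, 1 triangle.
rank ∂_0 = 0, rank ∂_1 = 2 ⇒ b_0 = 3 − 0 − 2 = 1; all invariant factors of ∂_1 are 1 so no torsion. So H_0 ≅ Z.
rank ∂_1 = 2, rank ∂_2 = 1 ⇒ b_1 = 3 − 2 − 1 = 0; all invariant factors of ∂_2 are 1 so no torsion. So H_1 ≅ 0.
rank ∂_2 = 1, rank ∂_3 = 0 ⇒ b_2 = 1 − 1 − 0 = 0. So H_2 ≅ 0.

H_0 ≅ Z,  H_1 = 0,  H_2 = 0.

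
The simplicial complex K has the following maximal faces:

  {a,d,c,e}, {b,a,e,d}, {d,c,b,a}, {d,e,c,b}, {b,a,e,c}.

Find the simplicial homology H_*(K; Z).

H_0 ≅ Z,  H_1 = 0,  H_2 = 0,  H_3 ≅ Z.

Take the total order a < b < c < d < e on the vertex set. Then K (dimension 3) consists of the simplices:

  0-simplices (5): a, b, c, d, e
  1-simplices (10): ab, ac, ad, ae, bc, bd, be, cd, ce, de
  2-simplices (10): abc, abd, abe, acd, ace, ade, bcd, bce, bde, cde
  3-simplices (5): abcd, abce, abde, acde, bcde

giving chain groups C_0 ≅ Z^5, C_1 ≅ Z^10, C_2 ≅ Z^10, C_3 ≅ Z^5.

The boundary map ∂_1: C_1 → C_0 sends each edge [p,q] (with p < q) to q − p. For instance
  ∂ac = c − a.
The 5×10 boundary matrix has rank 4 and Smith normal form diag(1,1,1,1).

∂_2: C_2 → C_1 acts by ∂[p,q,r] = [q,r] − [p,r] + [p,q]. For instance
  ∂abe = be − ae + ab,
  ∂ade = de − ae + ad.
The 10×10 boundary matrix has rank 6 and Smith normal form diag(1,1,1,1,1,1).

The boundary map ∂_3: C_3 → C_2 sends each 3-simplex σ to the alternating sum Σ_i (−1)^i (σ with its i-th vertex removed). For instance
  ∂abcd = bcd − acd + abd − abc,
  ∂abde = bde − ade + abe − abd.
This gives a 10×5 integer matrix of rank 4; reducing to Smith normal form yields diagonal entries (1,1,1,1).

From H_k ≅ ker(∂_k) / im(∂_{k+1}) we obtain:

  H_0: rank C_0 − rank ∂_1 = 5 − 4 = 1, and the invariant factors of ∂_1 are all 1, so H_0 ≅ Z.
  H_1: rank ker ∂_1 − rank ∂_2 = (10 − 4) − 6 = 0, and the invariant factors of ∂_2 are all 1, so H_1 ≅ 0.
  H_2: rank ker ∂_2 − rank ∂_3 = (10 − 6) − 4 = 0, and the invariant factors of ∂_3 are all 1, so H_2 ≅ 0.
  H_3: rank ker ∂_3 − rank ∂_4 = (5 − 4) − 0 = 1, and there is no ∂_4, so H_3 ≅ Z.

As a check, the Euler characteristic is 5 − 10 + 10 − 5 = 0, which agrees with 1 − 0 + 0 − 1 = 0.
(K is a triangulation of the 3-sphere S^3.)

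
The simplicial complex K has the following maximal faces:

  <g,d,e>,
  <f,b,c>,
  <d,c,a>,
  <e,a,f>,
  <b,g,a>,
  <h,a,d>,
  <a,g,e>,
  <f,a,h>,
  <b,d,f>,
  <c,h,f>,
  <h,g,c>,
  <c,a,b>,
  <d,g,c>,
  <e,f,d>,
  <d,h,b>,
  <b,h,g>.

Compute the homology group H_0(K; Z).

K has 8 vertices, 24 edges, 16 triangles.
rank ∂_0 = 0, rank ∂_1 = 7 ⇒ b_0 = 8 − 0 − 7 = 1; all invariant factors of ∂_1 are 1 so no torsion. So H_0 ≅ Z.

H_0 ≅ Z.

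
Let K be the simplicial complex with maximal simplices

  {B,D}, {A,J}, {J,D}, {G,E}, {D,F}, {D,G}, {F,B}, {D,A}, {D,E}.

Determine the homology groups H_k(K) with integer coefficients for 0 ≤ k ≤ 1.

H_0 ≅ Z,  H_1 ≅ Z^3.

Fix the vertex order A < B < D < E < F < G < J and write every simplex with vertices in increasing order. Then dim K = 1 and the simplices of K are:

  0-simplices (7): A, B, D, E, F, G, J
  1-simplices (9): AD, AJ, BD, BF, DE, DF, DG, DJ, EG

giving chain groups C_0 ≅ Z^7, C_1 ≅ Z^9.

Boundary ∂_1: C_1 → C_0 is given by ∂[p,q] = [q] − [p]. For instance
  ∂DF = F − D.
The 7×9 boundary matrix has rank 6 and Smith normal form diag(1,1,1,1,1,1).

Computing H_k = (kernel of ∂_k) / (image of ∂_{k+1}):

  H_0: rank C_0 − rank ∂_1 = 7 − 6 = 1, and the invariant factors of ∂_1 are all 1, so H_0 = Z.
  H_1: rank ker ∂_1 − rank ∂_2 = (9 − 6) − 0 = 3, and there is no ∂_2, so H_1 = Z^3.

(K is a triangulation of a wedge of 3 circles.)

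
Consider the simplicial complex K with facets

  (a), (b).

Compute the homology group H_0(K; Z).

H_0 = Z^2.

Fix the vertex order a < b and write every simplex with vertices in increasing order. Then dim K = 0 and the simplices of K are:

  0-simplices (2): a, b

so the chain groups are C_0 ≅ Z^2.

From H_k ≅ ker(∂_k) / im(∂_{k+1}) we obtain:

  H_0: rank C_0 − rank ∂_1 = 2 − 0 = 2, and there is no ∂_1, so H_0 ≅ Z^2.

(K is a triangulation of a set of 2 points.)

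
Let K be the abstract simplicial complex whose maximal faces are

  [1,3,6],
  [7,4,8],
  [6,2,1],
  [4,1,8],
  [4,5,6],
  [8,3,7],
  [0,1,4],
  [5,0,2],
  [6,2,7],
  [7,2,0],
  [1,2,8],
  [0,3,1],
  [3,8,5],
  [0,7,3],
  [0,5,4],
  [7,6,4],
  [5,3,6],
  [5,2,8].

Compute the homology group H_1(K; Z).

H_1 = Z^2.

Fix the vertex order 0 < 1 < 2 < 3 < 4 < 5 < 6 < 7 < 8 and write every simplex with vertices in increasing order. Then dim K = 2 and the simplices of K are:

  0-simplices (9): [0], [1], [2], [3], [4], [5], [6], [7], [8]
  1-simplices (27): (27 of them)
  2-simplices (18): [0,1,3], [0,1,4], [0,2,5], [0,2,7], [0,3,7], [0,4,5], [1,2,6], [1,2,8], [1,3,6], [1,4,8], [2,5,8], [2,6,7], [3,5,6], [3,5,8], [3,7,8], [4,5,6], [4,6,7], [4,7,8]

Hence C_0 ≅ Z^9, C_1 ≅ Z^27, C_2 ≅ Z^18.

∂_1: C_1 → C_0 maps an edge to its endpoints' difference, ∂[p,q] = q − p.
As a 9×27 matrix over Z this has rank 8, with invariant factors (1,1,1,1,1,1,1,1).

Boundary ∂_2: C_2 → C_1 acts by ∂[p,q,r] = [q,r] − [p,r] + [p,q]. For instance
  ∂[0,2,5] = [2,5] − [0,5] + [0,2],
  ∂[0,1,4] = [1,4] − [0,4] + [0,1].
The 27×18 boundary matrix has rank 17 and Smith normal form diag(1,1,1,1,1,1,1,1,1,1,1,1,1,1,1,1,1).

Reading off H_k = ker ∂_k / im ∂_{k+1}:

  H_1: rank ker ∂_1 − rank ∂_2 = (27 − 8) − 17 = 2, and the invariant factors of ∂_2 are all 1, so H_1 = Z^2.

(K is a triangulation of the torus T^2.)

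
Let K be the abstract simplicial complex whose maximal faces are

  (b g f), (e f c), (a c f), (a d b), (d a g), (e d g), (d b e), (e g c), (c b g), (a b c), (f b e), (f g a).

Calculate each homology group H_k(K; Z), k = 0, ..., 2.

Order the vertices as a < b < c < d < e < f < g. Listing each simplex with vertices in this order, K has dimension 2 with simplices:

  0-simplices (7): a, b, c, d, e, f, g
  1-simplices (18): ab, ac, ad, af, ag, bc, bd, be, bf, bg, ce, cf, cg, de, dg, ef, eg, fg
  2-simplices (12): abc, abd, acf, adg, afg, bcg, bde, bef, bfg, cef, ceg, deg

giving chain groups C_0 ≅ Z^7, C_1 ≅ Z^18, C_2 ≅ Z^12.

The boundary map ∂_1: C_1 → C_0 maps an edge to its endpoints' difference, ∂[p,q] = q − p.
This gives a 7×18 integer matrix of rank 6; reducing to Smith normal form yields diagonal entries (1,1,1,1,1,1).

The boundary map ∂_2: C_2 → C_1 acts by ∂[p,q,r] = [q,r] − [p,r] + [p,q]. For instance
  ∂cef = ef − cf + ce,
  ∂adg = dg − ag + ad.
As a 18×12 matrix over Z this has rank 12, with invariant factors (1,1,1,1,1,1,1,1,1,1,1,2).

Reading off H_k = ker ∂_k / im ∂_{k+1}:

  H_0: rank C_0 − rank ∂_1 = 7 − 6 = 1, and the invariant factors of ∂_1 are all 1, so H_0 = Z.
  H_1: rank ker ∂_1 − rank ∂_2 = (18 − 6) − 12 = 0, and ∂_2 has invariant factor 2 > 1, so H_1 = Z/2.
  H_2: rank ker ∂_2 − rank ∂_3 = (12 − 12) − 0 = 0, and there is no ∂_3, so H_2 = 0.

As a check, the Euler characteristic is 7 − 18 + 12 = 1, which agrees with 1 − 0 + 0 = 1.

H_0 = Z,  H_1 = Z/2,  H_2 = 0.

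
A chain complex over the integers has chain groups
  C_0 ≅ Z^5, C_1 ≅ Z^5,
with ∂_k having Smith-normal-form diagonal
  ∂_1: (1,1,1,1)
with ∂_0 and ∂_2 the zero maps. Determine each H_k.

H_0: b_0 = 5 − 0 − 4 = 1; torsion from ∂_1 factors > 1: none. So H_0 ≅ Z.
H_1: b_1 = 5 − 4 − 0 = 1; torsion from ∂_2 factors > 1: none. So H_1 ≅ Z.

H_0 ≅ Z,  H_1 ≅ Z.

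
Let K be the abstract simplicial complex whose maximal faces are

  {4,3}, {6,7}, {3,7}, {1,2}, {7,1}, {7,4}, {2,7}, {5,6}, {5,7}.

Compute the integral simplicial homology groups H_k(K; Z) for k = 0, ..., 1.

H_0 = Z,  H_1 = Z^3.

Fix the vertex order 1 < 2 < 3 < 4 < 5 < 6 < 7 and write every simplex with vertices in increasing order. Then dim K = 1 and the simplices of K are:

  0-simplices (7): [1], [2], [3], [4], [5], [6], [7]
  1-simplices (9): [1,2], [1,7], [2,7], [3,4], [3,7], [4,7], [5,6], [5,7], [6,7]

giving chain groups C_0 ≅ Z^7, C_1 ≅ Z^9.

∂_1: C_1 → C_0 sends each edge [p,q] (with p < q) to q − p. For instance
  ∂[1,7] = [7] − [1].
The resulting 7×9 matrix has rank 6, and its Smith normal form has invariant factors (1,1,1,1,1,1).

From H_k ≅ ker(∂_k) / im(∂_{k+1}) we obtain:

  H_0: rank C_0 − rank ∂_1 = 7 − 6 = 1, and the invariant factors of ∂_1 are all 1, so H_0 = Z.
  H_1: rank ker ∂_1 − rank ∂_2 = (9 − 6) − 0 = 3, and there is no ∂_2, so H_1 = Z^3.

As a check, the Euler characteristic is 7 − 9 = -2, which agrees with 1 − 3 = -2.
(K is a triangulation of a wedge of 3 circles.)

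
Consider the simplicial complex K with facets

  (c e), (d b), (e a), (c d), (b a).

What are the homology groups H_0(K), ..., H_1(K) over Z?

Order the vertices as a < b < c < d < e. Listing each simplex with vertices in this order, K has dimension 1 with simplices:

  0-simplices (5): a, b, c, d, e
  1-simplices (5): ab, ae, bd, cd, ce

so the chain groups are C_0 ≅ Z^5, C_1 ≅ Z^5.

The boundary map ∂_1: C_1 → C_0 is given by ∂[p,q] = [q] − [p]. For instance
  ∂ab = b − a.
The 5×5 boundary matrix has rank 4 and Smith normal form diag(1,1,1,1).

Now H_k = ker ∂_k / im ∂_{k+1}, so:

  H_0: rank C_0 − rank ∂_1 = 5 − 4 = 1, and the invariant factors of ∂_1 are all 1, so H_0 = Z.
  H_1: rank ker ∂_1 − rank ∂_2 = (5 − 4) − 0 = 1, and there is no ∂_2, so H_1 = Z.

As a check, the Euler characteristic is 5 − 5 = 0, which agrees with 1 − 1 = 0.
(K is a triangulation of the circle S^1.)

H_0 = Z,  H_1 = Z.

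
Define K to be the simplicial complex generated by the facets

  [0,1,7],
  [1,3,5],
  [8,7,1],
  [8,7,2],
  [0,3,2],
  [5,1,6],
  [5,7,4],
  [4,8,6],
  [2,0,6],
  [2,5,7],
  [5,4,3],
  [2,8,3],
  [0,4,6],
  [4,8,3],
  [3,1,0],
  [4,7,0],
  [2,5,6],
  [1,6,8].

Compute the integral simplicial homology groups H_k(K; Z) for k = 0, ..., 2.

Take the total order 0 < 1 < 2 < 3 < 4 < 5 < 6 < 7 < 8 on the vertex set. Then K (dimension 2) consists of the simplices:

  0-simplices (9): [0], [1], [2], [3], [4], [5], [6], [7], [8]
  1-simplices (27): (27 of them)
  2-simplices (18): [0,1,3], [0,1,7], [0,2,3], [0,2,6], [0,4,6], [0,4,7], [1,3,5], [1,5,6], [1,6,8], [1,7,8], [2,3,8], [2,5,6], [2,5,7], [2,7,8], [3,4,5], [3,4,8], [4,5,7], [4,6,8]

so the chain groups are C_0 ≅ Z^9, C_1 ≅ Z^27, C_2 ≅ Z^18.

The boundary map ∂_1: C_1 → C_0 sends each edge [p,q] (with p < q) to q − p. For instance
  ∂[4,5] = [5] − [4].
The 9×27 boundary matrix has rank 8 and Smith normal form diag(1,1,1,1,1,1,1,1).

Boundary ∂_2: C_2 → C_1 maps a triangle to the signed sum of its edges. For instance
  ∂[0,4,7] = [4,7] − [0,7] + [0,4],
  ∂[0,1,3] = [1,3] − [0,3] + [0,1].
As a 27×18 matrix over Z this has rank 17, with invariant factors (1,1,1,1,1,1,1,1,1,1,1,1,1,1,1,1,1).

Reading off H_k = ker ∂_k / im ∂_{k+1}:

  H_0: rank C_0 − rank ∂_1 = 9 − 8 = 1, and the invariant factors of ∂_1 are all 1, so H_0 ≅ Z.
  H_1: rank ker ∂_1 − rank ∂_2 = (27 − 8) − 17 = 2, and the invariant factors of ∂_2 are all 1, so H_1 ≅ Z^2.
  H_2: rank ker ∂_2 − rank ∂_3 = (18 − 17) − 0 = 1, and there is no ∂_3, so H_2 ≅ Z.

As a check, the Euler characteristic is 9 − 27 + 18 = 0, which agrees with 1 − 2 + 1 = 0.
(K is a triangulation of the torus T^2.)

H_0 ≅ Z,  H_1 ≅ Z^2,  H_2 ≅ Z.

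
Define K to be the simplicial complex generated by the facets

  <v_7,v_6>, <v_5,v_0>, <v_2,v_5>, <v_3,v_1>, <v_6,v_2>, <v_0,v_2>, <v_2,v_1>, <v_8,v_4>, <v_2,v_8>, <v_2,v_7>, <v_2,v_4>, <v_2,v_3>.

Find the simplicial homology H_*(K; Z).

H_0 = Z,  H_1 = Z^4.

Fix the vertex order v_0 < v_1 < v_2 < v_3 < v_4 < v_5 < v_6 < v_7 < v_8 and write every simplex with vertices in increasing order. Then dim K = 1 and the simplices of K are:

  0-simplices (9): [v_0], [v_1], [v_2], [v_3], [v_4], [v_5], [v_6], [v_7], [v_8]
  1-simplices (12): [v_0,v_2], [v_0,v_5], [v_1,v_2], [v_1,v_3], [v_2,v_3], [v_2,v_4], [v_2,v_5], [v_2,v_6], [v_2,v_7], [v_2,v_8], [v_4,v_8], [v_6,v_7]

Hence C_0 ≅ Z^9, C_1 ≅ Z^12.

The boundary map ∂_1: C_1 → C_0 sends each edge [p,q] (with p < q) to q − p.
The resulting 9×12 matrix has rank 8, and its Smith normal form has invariant factors (1,1,1,1,1,1,1,1).

From H_k ≅ ker(∂_k) / im(∂_{k+1}) we obtain:

  H_0: rank C_0 − rank ∂_1 = 9 − 8 = 1, and the invariant factors of ∂_1 are all 1, so H_0 = Z.
  H_1: rank ker ∂_1 − rank ∂_2 = (12 − 8) − 0 = 4, and there is no ∂_2, so H_1 = Z^4.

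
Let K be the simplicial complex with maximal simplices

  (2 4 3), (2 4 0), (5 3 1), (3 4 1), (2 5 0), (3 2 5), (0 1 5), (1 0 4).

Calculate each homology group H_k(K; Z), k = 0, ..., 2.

H_0 ≅ Z,  H_1 = 0,  H_2 ≅ Z.

Fix the vertex order 0 < 1 < 2 < 3 < 4 < 5 and write every simplex with vertices in increasing order. Then dim K = 2 and the simplices of K are:

  0-simplices (6): [0], [1], [2], [3], [4], [5]
  1-simplices (12): [0,1], [0,2], [0,4], [0,5], [1,3], [1,4], [1,5], [2,3], [2,4], [2,5], [3,4], [3,5]
  2-simplices (8): [0,1,4], [0,1,5], [0,2,4], [0,2,5], [1,3,4], [1,3,5], [2,3,4], [2,3,5]

so the chain groups are C_0 ≅ Z^6, C_1 ≅ Z^12, C_2 ≅ Z^8.

∂_1: C_1 → C_0 sends each edge [p,q] (with p < q) to q − p.
This gives a 6×12 integer matrix of rank 5; reducing to Smith normal form yields diagonal entries (1,1,1,1,1).

∂_2: C_2 → C_1 acts by ∂[p,q,r] = [q,r] − [p,r] + [p,q]. For instance
  ∂[2,3,4] = [3,4] − [2,4] + [2,3],
  ∂[0,1,5] = [1,5] − [0,5] + [0,1].
This gives a 12×8 integer matrix of rank 7; reducing to Smith normal form yields diagonal entries (1,1,1,1,1,1,1).

From H_k ≅ ker(∂_k) / im(∂_{k+1}) we obtain:

  H_0: rank C_0 − rank ∂_1 = 6 − 5 = 1, and the invariant factors of ∂_1 are all 1, so H_0 = Z.
  H_1: rank ker ∂_1 − rank ∂_2 = (12 − 5) − 7 = 0, and the invariant factors of ∂_2 are all 1, so H_1 = 0.
  H_2: rank ker ∂_2 − rank ∂_3 = (8 − 7) − 0 = 1, and there is no ∂_3, so H_2 = Z.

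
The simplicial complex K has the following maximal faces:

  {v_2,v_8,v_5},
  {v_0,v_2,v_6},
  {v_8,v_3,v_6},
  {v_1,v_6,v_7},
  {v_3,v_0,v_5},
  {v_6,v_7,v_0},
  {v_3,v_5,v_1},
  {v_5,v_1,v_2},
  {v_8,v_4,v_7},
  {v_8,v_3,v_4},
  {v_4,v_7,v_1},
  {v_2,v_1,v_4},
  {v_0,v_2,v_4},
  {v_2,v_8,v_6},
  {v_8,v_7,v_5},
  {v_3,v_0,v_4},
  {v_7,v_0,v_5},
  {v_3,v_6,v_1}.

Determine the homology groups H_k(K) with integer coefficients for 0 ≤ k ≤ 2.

H_0 ≅ Z,  H_1 ≅ Z^2,  H_2 ≅ Z.

K has 9 vertices, 27 edges, 18 triangles.
rank ∂_0 = 0, rank ∂_1 = 8 ⇒ b_0 = 9 − 0 − 8 = 1; all invariant factors of ∂_1 are 1 so no torsion. So H_0 = Z.
rank ∂_1 = 8, rank ∂_2 = 17 ⇒ b_1 = 27 − 8 − 17 = 2; all invariant factors of ∂_2 are 1 so no torsion. So H_1 = Z^2.
rank ∂_2 = 17, rank ∂_3 = 0 ⇒ b_2 = 18 − 17 − 0 = 1. So H_2 = Z.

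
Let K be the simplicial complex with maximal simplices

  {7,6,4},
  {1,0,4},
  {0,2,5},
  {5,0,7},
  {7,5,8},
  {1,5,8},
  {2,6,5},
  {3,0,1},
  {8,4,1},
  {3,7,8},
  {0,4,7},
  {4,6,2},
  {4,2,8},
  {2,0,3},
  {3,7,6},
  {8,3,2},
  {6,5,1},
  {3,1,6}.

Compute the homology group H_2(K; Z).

We work with the vertex ordering 0 < 1 < 2 < 3 < 4 < 5 < 6 < 7 < 8. The simplices of K, each written with vertices in increasing order, are:

  0-simplices (9): [0], [1], [2], [3], [4], [5], [6], [7], [8]
  1-simplices (27): (27 of them)
  2-simplices (18): [0,1,3], [0,1,4], [0,2,3], [0,2,5], [0,4,7], [0,5,7], [1,3,6], [1,4,8], [1,5,6], [1,5,8], [2,3,8], [2,4,6], [2,4,8], [2,5,6], [3,6,7], [3,7,8], [4,6,7], [5,7,8]

Hence C_0 ≅ Z^9, C_1 ≅ Z^27, C_2 ≅ Z^18.

Boundary ∂_1: C_1 → C_0 maps an edge to its endpoints' difference, ∂[p,q] = q − p. For instance
  ∂[0,3] = [3] − [0].
The 9×27 boundary matrix has rank 8 and Smith normal form diag(1,1,1,1,1,1,1,1).

Boundary ∂_2: C_2 → C_1 sends each 2-simplex [p,q,r] to [q,r] − [p,r] + [p,q]. For instance
  ∂[1,3,6] = [3,6] − [1,6] + [1,3],
  ∂[2,4,8] = [4,8] − [2,8] + [2,4].
As a 27×18 matrix over Z this has rank 17, with invariant factors (1,1,1,1,1,1,1,1,1,1,1,1,1,1,1,1,1).

Computing H_k = (kernel of ∂_k) / (image of ∂_{k+1}):

  H_2: rank ker ∂_2 − rank ∂_3 = (18 − 17) − 0 = 1, and there is no ∂_3, so H_2 = Z.

H_2 ≅ Z.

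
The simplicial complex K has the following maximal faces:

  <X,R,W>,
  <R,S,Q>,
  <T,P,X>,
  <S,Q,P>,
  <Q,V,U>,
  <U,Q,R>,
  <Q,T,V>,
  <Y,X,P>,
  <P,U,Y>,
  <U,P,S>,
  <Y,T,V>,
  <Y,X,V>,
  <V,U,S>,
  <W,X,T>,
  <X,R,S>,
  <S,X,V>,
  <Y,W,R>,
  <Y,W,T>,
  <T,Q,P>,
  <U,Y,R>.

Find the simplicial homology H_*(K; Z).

H_0 = Z,  H_1 = Z × Z/2,  H_2 = 0.

Order the vertices as P < Q < R < S < T < U < V < W < X < Y. Listing each simplex with vertices in this order, K has dimension 2 with simplices:

  0-simplices (10): P, Q, R, S, T, U, V, W, X, Y
  1-simplices (30): PQ, PS, PT, PU, PX, PY, QR, QS, QT, QU, QV, RS, RU, RW, RX, RY, SU, SV, SX, TV, TW, TX, TY, UV, UY, VX, VY, WX, WY, XY
  2-simplices (20): PQS, PQT, PSU, PTX, PUY, PXY, QRS, QRU, QTV, QUV, RSX, RUY, RWX, RWY, SUV, SVX, TVY, TWX, TWY, VXY

so the chain groups are C_0 ≅ Z^10, C_1 ≅ Z^30, C_2 ≅ Z^20.

The boundary map ∂_1: C_1 → C_0 maps an edge to its endpoints' difference, ∂[p,q] = q − p. For instance
  ∂SX = X − S.
This gives a 10×30 integer matrix of rank 9; reducing to Smith normal form yields diagonal entries (1,1,1,1,1,1,1,1,1).

The boundary map ∂_2: C_2 → C_1 acts by ∂[p,q,r] = [q,r] − [p,r] + [p,q]. For instance
  ∂RSX = SX − RX + RS,
  ∂PXY = XY − PY + PX.
The resulting 30×20 matrix has rank 20, and its Smith normal form has invariant factors (1,1,1,1,1,1,1,1,1,1,1,1,1,1,1,1,1,1,1,2).

Reading off H_k = ker ∂_k / im ∂_{k+1}:

  H_0: rank C_0 − rank ∂_1 = 10 − 9 = 1, and the invariant factors of ∂_1 are all 1, so H_0 = Z.
  H_1: rank ker ∂_1 − rank ∂_2 = (30 − 9) − 20 = 1, and ∂_2 has invariant factor 2 > 1, so H_1 = Z × Z/2.
  H_2: rank ker ∂_2 − rank ∂_3 = (20 − 20) − 0 = 0, and there is no ∂_3, so H_2 = 0.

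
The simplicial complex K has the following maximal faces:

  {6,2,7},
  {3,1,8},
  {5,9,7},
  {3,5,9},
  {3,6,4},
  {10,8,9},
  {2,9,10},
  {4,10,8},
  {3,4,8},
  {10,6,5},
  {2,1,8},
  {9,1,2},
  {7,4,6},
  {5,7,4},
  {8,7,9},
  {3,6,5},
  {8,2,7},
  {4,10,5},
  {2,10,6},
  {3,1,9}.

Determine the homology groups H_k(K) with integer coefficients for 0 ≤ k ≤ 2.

H_0 ≅ Z,  H_1 ≅ Z ⊕ Z/2Z,  H_2 = 0.

We work with the vertex ordering 1 < 2 < 3 < 4 < 5 < 6 < 7 < 8 < 9 < 10. The simplices of K, each written with vertices in increasing order, are:

  0-simplices (10): [1], [2], [3], [4], [5], [6], [7], [8], [9], [10]
  1-simplices (30): (30 of them)
  2-simplices (20): (20 of them)

so the chain groups are C_0 ≅ Z^10, C_1 ≅ Z^30, C_2 ≅ Z^20.

Boundary ∂_1: C_1 → C_0 maps an edge to its endpoints' difference, ∂[p,q] = q − p.
The resulting 10×30 matrix has rank 9, and its Smith normal form has invariant factors (1,1,1,1,1,1,1,1,1).

∂_2: C_2 → C_1 acts by ∂[p,q,r] = [q,r] − [p,r] + [p,q]. For instance
  ∂[1,3,8] = [3,8] − [1,8] + [1,3],
  ∂[2,6,10] = [6,10] − [2,10] + [2,6].
The 30×20 boundary matrix has rank 20 and Smith normal form diag(1,1,1,1,1,1,1,1,1,1,1,1,1,1,1,1,1,1,1,2).

From H_k ≅ ker(∂_k) / im(∂_{k+1}) we obtain:

  H_0: rank C_0 − rank ∂_1 = 10 − 9 = 1, and the invariant factors of ∂_1 are all 1, so H_0 = Z.
  H_1: rank ker ∂_1 − rank ∂_2 = (30 − 9) − 20 = 1, and ∂_2 has invariant factor 2 > 1, so H_1 = Z ⊕ Z/2Z.
  H_2: rank ker ∂_2 − rank ∂_3 = (20 − 20) − 0 = 0, and there is no ∂_3, so H_2 = 0.

(K is a triangulation of the Klein bottle.)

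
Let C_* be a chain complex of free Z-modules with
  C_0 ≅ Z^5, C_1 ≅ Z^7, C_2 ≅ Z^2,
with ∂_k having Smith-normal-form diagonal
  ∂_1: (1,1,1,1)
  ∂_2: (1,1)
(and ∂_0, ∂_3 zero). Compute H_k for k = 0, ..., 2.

H_0 = Z,  H_1 = Z,  H_2 = 0.

H_0: b_0 = 5 − 0 − 4 = 1; torsion from ∂_1 factors > 1: none. So H_0 = Z.
H_1: b_1 = 7 − 4 − 2 = 1; torsion from ∂_2 factors > 1: none. So H_1 = Z.
H_2: b_2 = 2 − 2 − 0 = 0; torsion from ∂_3 factors > 1: none. So H_2 = 0.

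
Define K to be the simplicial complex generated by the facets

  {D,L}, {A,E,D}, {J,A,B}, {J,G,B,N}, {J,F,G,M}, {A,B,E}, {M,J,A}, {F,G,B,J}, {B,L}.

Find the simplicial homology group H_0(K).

H_0 ≅ Z.

K has 10 vertices, 21 edges, 14 triangles, 3 3-simplices.
rank ∂_0 = 0, rank ∂_1 = 9 ⇒ b_0 = 10 − 0 − 9 = 1; all invariant factors of ∂_1 are 1 so no torsion. So H_0 = Z.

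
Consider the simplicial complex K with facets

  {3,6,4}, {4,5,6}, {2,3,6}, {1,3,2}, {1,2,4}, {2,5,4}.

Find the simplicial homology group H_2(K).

H_2 ≅ 0.

K has 6 vertices, 12 edges, 6 triangles.
rank ∂_2 = 6, rank ∂_3 = 0 ⇒ b_2 = 6 − 6 − 0 = 0. So H_2 = 0.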